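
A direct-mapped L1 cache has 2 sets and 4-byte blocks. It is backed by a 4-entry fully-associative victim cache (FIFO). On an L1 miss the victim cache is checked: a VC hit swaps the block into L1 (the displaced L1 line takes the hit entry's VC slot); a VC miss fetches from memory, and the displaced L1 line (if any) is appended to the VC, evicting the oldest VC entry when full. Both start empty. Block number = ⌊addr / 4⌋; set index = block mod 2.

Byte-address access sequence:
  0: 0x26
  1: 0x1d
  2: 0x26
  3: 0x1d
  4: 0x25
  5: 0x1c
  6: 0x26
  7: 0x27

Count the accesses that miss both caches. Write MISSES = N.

MISSES = 2

#0 0x26→b9/s1 MISS; vc=[]
#1 0x1d→b7/s1 MISS; vc=[9]
#2 0x26→b9/s1 VC-HIT; vc=[7]
#3 0x1d→b7/s1 VC-HIT; vc=[9]
#4 0x25→b9/s1 VC-HIT; vc=[7]
#5 0x1c→b7/s1 VC-HIT; vc=[9]
#6 0x26→b9/s1 VC-HIT; vc=[7]
#7 0x27→b9/s1 L1-HIT; vc=[7]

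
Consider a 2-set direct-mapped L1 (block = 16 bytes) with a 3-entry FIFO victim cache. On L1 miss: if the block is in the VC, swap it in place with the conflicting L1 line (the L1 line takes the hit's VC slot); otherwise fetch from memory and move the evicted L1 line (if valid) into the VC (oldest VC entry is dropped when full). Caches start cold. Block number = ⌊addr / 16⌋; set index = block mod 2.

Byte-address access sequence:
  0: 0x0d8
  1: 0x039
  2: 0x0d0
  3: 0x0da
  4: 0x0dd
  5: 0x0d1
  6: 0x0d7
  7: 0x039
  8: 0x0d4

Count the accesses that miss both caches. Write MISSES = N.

MISSES = 2

0: 0xd8 (blk 13, set 1) → MISS  vc=[]
1: 0x39 (blk 3, set 1) → MISS  vc=[13]
2: 0xd0 (blk 13, set 1) → VC-HIT  vc=[3]
3: 0xda (blk 13, set 1) → L1-HIT  vc=[3]
4: 0xdd (blk 13, set 1) → L1-HIT  vc=[3]
5: 0xd1 (blk 13, set 1) → L1-HIT  vc=[3]
6: 0xd7 (blk 13, set 1) → L1-HIT  vc=[3]
7: 0x39 (blk 3, set 1) → VC-HIT  vc=[13]
8: 0xd4 (blk 13, set 1) → VC-HIT  vc=[3]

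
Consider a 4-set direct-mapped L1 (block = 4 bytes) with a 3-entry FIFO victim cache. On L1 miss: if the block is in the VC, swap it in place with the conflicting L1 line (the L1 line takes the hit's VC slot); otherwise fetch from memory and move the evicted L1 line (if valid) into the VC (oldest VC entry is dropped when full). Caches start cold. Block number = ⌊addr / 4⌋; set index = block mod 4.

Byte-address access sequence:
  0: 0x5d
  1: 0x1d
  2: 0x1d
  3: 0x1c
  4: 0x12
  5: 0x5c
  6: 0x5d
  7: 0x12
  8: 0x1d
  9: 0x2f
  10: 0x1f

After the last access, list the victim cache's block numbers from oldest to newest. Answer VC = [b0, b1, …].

  [0] addr=0x5d blk=23 s=3: MISS | VC []
  [1] addr=0x1d blk=7 s=3: MISS | VC [23]
  [2] addr=0x1d blk=7 s=3: L1-HIT | VC [23]
  [3] addr=0x1c blk=7 s=3: L1-HIT | VC [23]
  [4] addr=0x12 blk=4 s=0: MISS | VC [23]
  [5] addr=0x5c blk=23 s=3: VC-HIT | VC [7]
  [6] addr=0x5d blk=23 s=3: L1-HIT | VC [7]
  [7] addr=0x12 blk=4 s=0: L1-HIT | VC [7]
  [8] addr=0x1d blk=7 s=3: VC-HIT | VC [23]
  [9] addr=0x2f blk=11 s=3: MISS | VC [23, 7]
  [10] addr=0x1f blk=7 s=3: VC-HIT | VC [23, 11]

VC = [23, 11]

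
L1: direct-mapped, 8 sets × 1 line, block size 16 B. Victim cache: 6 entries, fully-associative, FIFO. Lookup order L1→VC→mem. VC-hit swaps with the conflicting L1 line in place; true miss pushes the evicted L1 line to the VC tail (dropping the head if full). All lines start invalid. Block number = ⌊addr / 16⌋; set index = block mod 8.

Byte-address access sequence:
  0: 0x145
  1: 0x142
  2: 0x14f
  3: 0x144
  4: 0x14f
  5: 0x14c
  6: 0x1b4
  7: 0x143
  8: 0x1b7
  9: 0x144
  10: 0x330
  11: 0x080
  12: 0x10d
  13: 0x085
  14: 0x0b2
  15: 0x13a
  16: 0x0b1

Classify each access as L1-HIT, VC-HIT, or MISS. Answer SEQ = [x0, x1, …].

SEQ = [MISS, L1-HIT, L1-HIT, L1-HIT, L1-HIT, L1-HIT, MISS, L1-HIT, L1-HIT, L1-HIT, MISS, MISS, MISS, VC-HIT, MISS, MISS, VC-HIT]

0: 0x145 (blk 20, set 4) → MISS  vc=[]
1: 0x142 (blk 20, set 4) → L1-HIT  vc=[]
2: 0x14f (blk 20, set 4) → L1-HIT  vc=[]
3: 0x144 (blk 20, set 4) → L1-HIT  vc=[]
4: 0x14f (blk 20, set 4) → L1-HIT  vc=[]
5: 0x14c (blk 20, set 4) → L1-HIT  vc=[]
6: 0x1b4 (blk 27, set 3) → MISS  vc=[]
7: 0x143 (blk 20, set 4) → L1-HIT  vc=[]
8: 0x1b7 (blk 27, set 3) → L1-HIT  vc=[]
9: 0x144 (blk 20, set 4) → L1-HIT  vc=[]
10: 0x330 (blk 51, set 3) → MISS  vc=[27]
11: 0x80 (blk 8, set 0) → MISS  vc=[27]
12: 0x10d (blk 16, set 0) → MISS  vc=[27, 8]
13: 0x85 (blk 8, set 0) → VC-HIT  vc=[27, 16]
14: 0xb2 (blk 11, set 3) → MISS  vc=[27, 16, 51]
15: 0x13a (blk 19, set 3) → MISS  vc=[27, 16, 51, 11]
16: 0xb1 (blk 11, set 3) → VC-HIT  vc=[27, 16, 51, 19]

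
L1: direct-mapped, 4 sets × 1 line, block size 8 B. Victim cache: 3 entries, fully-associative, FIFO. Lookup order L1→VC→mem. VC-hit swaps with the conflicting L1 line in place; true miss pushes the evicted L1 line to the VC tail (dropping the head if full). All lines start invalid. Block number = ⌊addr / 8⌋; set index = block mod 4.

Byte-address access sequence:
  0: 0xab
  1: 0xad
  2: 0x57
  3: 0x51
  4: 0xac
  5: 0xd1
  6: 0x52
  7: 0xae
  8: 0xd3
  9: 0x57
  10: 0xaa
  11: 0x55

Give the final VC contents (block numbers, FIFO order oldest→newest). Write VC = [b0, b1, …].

VC = [26]

0: 0xab (blk 21, set 1) → MISS  vc=[]
1: 0xad (blk 21, set 1) → L1-HIT  vc=[]
2: 0x57 (blk 10, set 2) → MISS  vc=[]
3: 0x51 (blk 10, set 2) → L1-HIT  vc=[]
4: 0xac (blk 21, set 1) → L1-HIT  vc=[]
5: 0xd1 (blk 26, set 2) → MISS  vc=[10]
6: 0x52 (blk 10, set 2) → VC-HIT  vc=[26]
7: 0xae (blk 21, set 1) → L1-HIT  vc=[26]
8: 0xd3 (blk 26, set 2) → VC-HIT  vc=[10]
9: 0x57 (blk 10, set 2) → VC-HIT  vc=[26]
10: 0xaa (blk 21, set 1) → L1-HIT  vc=[26]
11: 0x55 (blk 10, set 2) → L1-HIT  vc=[26]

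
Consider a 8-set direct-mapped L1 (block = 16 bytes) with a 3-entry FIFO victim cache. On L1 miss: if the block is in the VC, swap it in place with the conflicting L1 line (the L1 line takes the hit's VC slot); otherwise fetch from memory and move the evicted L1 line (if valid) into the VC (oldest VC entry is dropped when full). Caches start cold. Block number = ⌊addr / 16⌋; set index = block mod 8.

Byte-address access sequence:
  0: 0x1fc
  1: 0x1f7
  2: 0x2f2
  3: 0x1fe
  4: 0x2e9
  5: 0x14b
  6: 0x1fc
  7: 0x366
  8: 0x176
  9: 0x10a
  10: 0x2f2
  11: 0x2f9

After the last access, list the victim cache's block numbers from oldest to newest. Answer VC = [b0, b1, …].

VC = [23, 46, 31]

#0 0x1fc→b31/s7 MISS; vc=[]
#1 0x1f7→b31/s7 L1-HIT; vc=[]
#2 0x2f2→b47/s7 MISS; vc=[31]
#3 0x1fe→b31/s7 VC-HIT; vc=[47]
#4 0x2e9→b46/s6 MISS; vc=[47]
#5 0x14b→b20/s4 MISS; vc=[47]
#6 0x1fc→b31/s7 L1-HIT; vc=[47]
#7 0x366→b54/s6 MISS; vc=[47,46]
#8 0x176→b23/s7 MISS; vc=[47,46,31]
#9 0x10a→b16/s0 MISS; vc=[47,46,31]
#10 0x2f2→b47/s7 VC-HIT; vc=[23,46,31]
#11 0x2f9→b47/s7 L1-HIT; vc=[23,46,31]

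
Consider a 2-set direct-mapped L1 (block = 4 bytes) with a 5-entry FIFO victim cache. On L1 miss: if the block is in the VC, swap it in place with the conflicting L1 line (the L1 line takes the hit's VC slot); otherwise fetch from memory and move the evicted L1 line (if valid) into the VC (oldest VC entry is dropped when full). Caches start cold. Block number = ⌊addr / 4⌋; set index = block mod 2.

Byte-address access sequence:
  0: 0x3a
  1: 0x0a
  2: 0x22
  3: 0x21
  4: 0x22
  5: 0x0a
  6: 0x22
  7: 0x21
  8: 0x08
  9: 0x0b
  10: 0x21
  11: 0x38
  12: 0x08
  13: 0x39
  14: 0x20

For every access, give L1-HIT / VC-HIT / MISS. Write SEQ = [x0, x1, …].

SEQ = [MISS, MISS, MISS, L1-HIT, L1-HIT, VC-HIT, VC-HIT, L1-HIT, VC-HIT, L1-HIT, VC-HIT, VC-HIT, VC-HIT, VC-HIT, VC-HIT]

#0 0x3a→b14/s0 MISS; vc=[]
#1 0xa→b2/s0 MISS; vc=[14]
#2 0x22→b8/s0 MISS; vc=[14,2]
#3 0x21→b8/s0 L1-HIT; vc=[14,2]
#4 0x22→b8/s0 L1-HIT; vc=[14,2]
#5 0xa→b2/s0 VC-HIT; vc=[14,8]
#6 0x22→b8/s0 VC-HIT; vc=[14,2]
#7 0x21→b8/s0 L1-HIT; vc=[14,2]
#8 0x8→b2/s0 VC-HIT; vc=[14,8]
#9 0xb→b2/s0 L1-HIT; vc=[14,8]
#10 0x21→b8/s0 VC-HIT; vc=[14,2]
#11 0x38→b14/s0 VC-HIT; vc=[8,2]
#12 0x8→b2/s0 VC-HIT; vc=[8,14]
#13 0x39→b14/s0 VC-HIT; vc=[8,2]
#14 0x20→b8/s0 VC-HIT; vc=[14,2]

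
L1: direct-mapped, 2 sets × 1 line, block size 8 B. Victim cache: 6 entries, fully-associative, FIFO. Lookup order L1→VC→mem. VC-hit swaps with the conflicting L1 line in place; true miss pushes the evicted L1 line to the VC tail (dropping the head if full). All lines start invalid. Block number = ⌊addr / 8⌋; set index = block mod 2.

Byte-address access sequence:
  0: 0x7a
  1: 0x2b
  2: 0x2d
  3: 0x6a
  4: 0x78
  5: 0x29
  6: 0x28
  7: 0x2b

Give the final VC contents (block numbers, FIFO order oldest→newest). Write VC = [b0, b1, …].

0: 0x7a (blk 15, set 1) → MISS  vc=[]
1: 0x2b (blk 5, set 1) → MISS  vc=[15]
2: 0x2d (blk 5, set 1) → L1-HIT  vc=[15]
3: 0x6a (blk 13, set 1) → MISS  vc=[15, 5]
4: 0x78 (blk 15, set 1) → VC-HIT  vc=[13, 5]
5: 0x29 (blk 5, set 1) → VC-HIT  vc=[13, 15]
6: 0x28 (blk 5, set 1) → L1-HIT  vc=[13, 15]
7: 0x2b (blk 5, set 1) → L1-HIT  vc=[13, 15]

VC = [13, 15]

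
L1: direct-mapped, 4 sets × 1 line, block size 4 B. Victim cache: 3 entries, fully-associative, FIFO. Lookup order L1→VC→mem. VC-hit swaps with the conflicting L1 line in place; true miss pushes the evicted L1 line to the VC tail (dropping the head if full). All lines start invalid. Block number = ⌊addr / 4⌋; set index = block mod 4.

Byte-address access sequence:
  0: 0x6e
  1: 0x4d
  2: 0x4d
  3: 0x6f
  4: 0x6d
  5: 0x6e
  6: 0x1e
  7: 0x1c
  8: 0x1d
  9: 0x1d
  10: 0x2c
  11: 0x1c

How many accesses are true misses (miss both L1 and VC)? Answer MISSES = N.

MISSES = 4

0: 0x6e (blk 27, set 3) → MISS  vc=[]
1: 0x4d (blk 19, set 3) → MISS  vc=[27]
2: 0x4d (blk 19, set 3) → L1-HIT  vc=[27]
3: 0x6f (blk 27, set 3) → VC-HIT  vc=[19]
4: 0x6d (blk 27, set 3) → L1-HIT  vc=[19]
5: 0x6e (blk 27, set 3) → L1-HIT  vc=[19]
6: 0x1e (blk 7, set 3) → MISS  vc=[19, 27]
7: 0x1c (blk 7, set 3) → L1-HIT  vc=[19, 27]
8: 0x1d (blk 7, set 3) → L1-HIT  vc=[19, 27]
9: 0x1d (blk 7, set 3) → L1-HIT  vc=[19, 27]
10: 0x2c (blk 11, set 3) → MISS  vc=[19, 27, 7]
11: 0x1c (blk 7, set 3) → VC-HIT  vc=[19, 27, 11]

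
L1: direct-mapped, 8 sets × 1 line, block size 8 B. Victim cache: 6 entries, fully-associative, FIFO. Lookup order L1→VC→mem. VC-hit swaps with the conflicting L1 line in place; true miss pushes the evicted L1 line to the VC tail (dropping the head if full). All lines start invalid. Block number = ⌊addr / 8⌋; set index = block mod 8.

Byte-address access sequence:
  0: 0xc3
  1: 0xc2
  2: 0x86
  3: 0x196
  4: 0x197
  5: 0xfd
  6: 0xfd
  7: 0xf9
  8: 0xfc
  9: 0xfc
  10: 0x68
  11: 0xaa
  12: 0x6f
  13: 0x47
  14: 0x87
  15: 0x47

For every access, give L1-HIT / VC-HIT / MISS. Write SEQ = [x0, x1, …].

  [0] addr=0xc3 blk=24 s=0: MISS | VC []
  [1] addr=0xc2 blk=24 s=0: L1-HIT | VC []
  [2] addr=0x86 blk=16 s=0: MISS | VC [24]
  [3] addr=0x196 blk=50 s=2: MISS | VC [24]
  [4] addr=0x197 blk=50 s=2: L1-HIT | VC [24]
  [5] addr=0xfd blk=31 s=7: MISS | VC [24]
  [6] addr=0xfd blk=31 s=7: L1-HIT | VC [24]
  [7] addr=0xf9 blk=31 s=7: L1-HIT | VC [24]
  [8] addr=0xfc blk=31 s=7: L1-HIT | VC [24]
  [9] addr=0xfc blk=31 s=7: L1-HIT | VC [24]
  [10] addr=0x68 blk=13 s=5: MISS | VC [24]
  [11] addr=0xaa blk=21 s=5: MISS | VC [24, 13]
  [12] addr=0x6f blk=13 s=5: VC-HIT | VC [24, 21]
  [13] addr=0x47 blk=8 s=0: MISS | VC [24, 21, 16]
  [14] addr=0x87 blk=16 s=0: VC-HIT | VC [24, 21, 8]
  [15] addr=0x47 blk=8 s=0: VC-HIT | VC [24, 21, 16]

SEQ = [MISS, L1-HIT, MISS, MISS, L1-HIT, MISS, L1-HIT, L1-HIT, L1-HIT, L1-HIT, MISS, MISS, VC-HIT, MISS, VC-HIT, VC-HIT]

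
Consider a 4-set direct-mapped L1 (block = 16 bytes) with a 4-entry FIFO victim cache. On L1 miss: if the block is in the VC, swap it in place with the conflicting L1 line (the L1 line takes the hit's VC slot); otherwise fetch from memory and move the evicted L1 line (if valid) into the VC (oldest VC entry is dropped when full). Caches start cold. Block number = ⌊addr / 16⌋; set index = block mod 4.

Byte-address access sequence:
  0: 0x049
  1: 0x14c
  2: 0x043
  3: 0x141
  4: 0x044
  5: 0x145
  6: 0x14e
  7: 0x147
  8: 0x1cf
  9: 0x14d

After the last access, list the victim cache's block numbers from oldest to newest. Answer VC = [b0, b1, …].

#0 0x49→b4/s0 MISS; vc=[]
#1 0x14c→b20/s0 MISS; vc=[4]
#2 0x43→b4/s0 VC-HIT; vc=[20]
#3 0x141→b20/s0 VC-HIT; vc=[4]
#4 0x44→b4/s0 VC-HIT; vc=[20]
#5 0x145→b20/s0 VC-HIT; vc=[4]
#6 0x14e→b20/s0 L1-HIT; vc=[4]
#7 0x147→b20/s0 L1-HIT; vc=[4]
#8 0x1cf→b28/s0 MISS; vc=[4,20]
#9 0x14d→b20/s0 VC-HIT; vc=[4,28]

VC = [4, 28]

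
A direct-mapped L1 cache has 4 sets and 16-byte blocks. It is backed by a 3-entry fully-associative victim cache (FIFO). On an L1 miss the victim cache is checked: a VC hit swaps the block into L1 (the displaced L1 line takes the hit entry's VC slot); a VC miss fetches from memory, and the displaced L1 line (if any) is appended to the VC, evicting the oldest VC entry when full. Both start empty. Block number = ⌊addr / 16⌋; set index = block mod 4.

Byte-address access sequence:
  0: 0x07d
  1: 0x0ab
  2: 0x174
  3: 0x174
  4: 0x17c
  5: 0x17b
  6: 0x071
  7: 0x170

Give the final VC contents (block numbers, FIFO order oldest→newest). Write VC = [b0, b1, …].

#0 0x7d→b7/s3 MISS; vc=[]
#1 0xab→b10/s2 MISS; vc=[]
#2 0x174→b23/s3 MISS; vc=[7]
#3 0x174→b23/s3 L1-HIT; vc=[7]
#4 0x17c→b23/s3 L1-HIT; vc=[7]
#5 0x17b→b23/s3 L1-HIT; vc=[7]
#6 0x71→b7/s3 VC-HIT; vc=[23]
#7 0x170→b23/s3 VC-HIT; vc=[7]

VC = [7]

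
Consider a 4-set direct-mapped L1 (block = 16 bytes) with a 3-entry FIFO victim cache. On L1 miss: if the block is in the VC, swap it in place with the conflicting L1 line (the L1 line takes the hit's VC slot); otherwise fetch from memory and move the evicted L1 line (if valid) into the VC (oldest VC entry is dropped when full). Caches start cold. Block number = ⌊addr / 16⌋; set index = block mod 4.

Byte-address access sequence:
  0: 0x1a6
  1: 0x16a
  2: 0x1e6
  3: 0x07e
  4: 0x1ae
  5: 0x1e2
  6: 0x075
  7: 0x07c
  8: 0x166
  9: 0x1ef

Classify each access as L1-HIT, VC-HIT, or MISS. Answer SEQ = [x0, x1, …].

SEQ = [MISS, MISS, MISS, MISS, VC-HIT, VC-HIT, L1-HIT, L1-HIT, VC-HIT, VC-HIT]

#0 0x1a6→b26/s2 MISS; vc=[]
#1 0x16a→b22/s2 MISS; vc=[26]
#2 0x1e6→b30/s2 MISS; vc=[26,22]
#3 0x7e→b7/s3 MISS; vc=[26,22]
#4 0x1ae→b26/s2 VC-HIT; vc=[30,22]
#5 0x1e2→b30/s2 VC-HIT; vc=[26,22]
#6 0x75→b7/s3 L1-HIT; vc=[26,22]
#7 0x7c→b7/s3 L1-HIT; vc=[26,22]
#8 0x166→b22/s2 VC-HIT; vc=[26,30]
#9 0x1ef→b30/s2 VC-HIT; vc=[26,22]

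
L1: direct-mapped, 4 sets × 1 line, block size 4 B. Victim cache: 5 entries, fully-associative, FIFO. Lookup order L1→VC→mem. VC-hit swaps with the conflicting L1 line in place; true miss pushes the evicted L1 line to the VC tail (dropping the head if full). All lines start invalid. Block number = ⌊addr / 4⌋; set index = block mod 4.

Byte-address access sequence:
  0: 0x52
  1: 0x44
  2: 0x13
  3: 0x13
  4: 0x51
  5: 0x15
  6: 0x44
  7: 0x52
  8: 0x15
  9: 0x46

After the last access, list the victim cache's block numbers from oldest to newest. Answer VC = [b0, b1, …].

VC = [4, 5]

#0 0x52→b20/s0 MISS; vc=[]
#1 0x44→b17/s1 MISS; vc=[]
#2 0x13→b4/s0 MISS; vc=[20]
#3 0x13→b4/s0 L1-HIT; vc=[20]
#4 0x51→b20/s0 VC-HIT; vc=[4]
#5 0x15→b5/s1 MISS; vc=[4,17]
#6 0x44→b17/s1 VC-HIT; vc=[4,5]
#7 0x52→b20/s0 L1-HIT; vc=[4,5]
#8 0x15→b5/s1 VC-HIT; vc=[4,17]
#9 0x46→b17/s1 VC-HIT; vc=[4,5]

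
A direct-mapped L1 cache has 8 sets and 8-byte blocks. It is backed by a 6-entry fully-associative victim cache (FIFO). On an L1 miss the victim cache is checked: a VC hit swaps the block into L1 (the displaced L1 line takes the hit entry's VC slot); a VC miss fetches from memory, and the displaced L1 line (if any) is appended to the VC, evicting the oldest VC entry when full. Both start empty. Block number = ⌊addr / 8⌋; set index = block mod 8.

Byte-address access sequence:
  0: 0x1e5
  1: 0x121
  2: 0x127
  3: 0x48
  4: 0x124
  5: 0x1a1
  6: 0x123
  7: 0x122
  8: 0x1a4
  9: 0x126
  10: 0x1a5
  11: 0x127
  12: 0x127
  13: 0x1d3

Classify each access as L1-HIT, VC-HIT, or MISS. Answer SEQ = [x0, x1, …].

SEQ = [MISS, MISS, L1-HIT, MISS, L1-HIT, MISS, VC-HIT, L1-HIT, VC-HIT, VC-HIT, VC-HIT, VC-HIT, L1-HIT, MISS]

#0 0x1e5→b60/s4 MISS; vc=[]
#1 0x121→b36/s4 MISS; vc=[60]
#2 0x127→b36/s4 L1-HIT; vc=[60]
#3 0x48→b9/s1 MISS; vc=[60]
#4 0x124→b36/s4 L1-HIT; vc=[60]
#5 0x1a1→b52/s4 MISS; vc=[60,36]
#6 0x123→b36/s4 VC-HIT; vc=[60,52]
#7 0x122→b36/s4 L1-HIT; vc=[60,52]
#8 0x1a4→b52/s4 VC-HIT; vc=[60,36]
#9 0x126→b36/s4 VC-HIT; vc=[60,52]
#10 0x1a5→b52/s4 VC-HIT; vc=[60,36]
#11 0x127→b36/s4 VC-HIT; vc=[60,52]
#12 0x127→b36/s4 L1-HIT; vc=[60,52]
#13 0x1d3→b58/s2 MISS; vc=[60,52]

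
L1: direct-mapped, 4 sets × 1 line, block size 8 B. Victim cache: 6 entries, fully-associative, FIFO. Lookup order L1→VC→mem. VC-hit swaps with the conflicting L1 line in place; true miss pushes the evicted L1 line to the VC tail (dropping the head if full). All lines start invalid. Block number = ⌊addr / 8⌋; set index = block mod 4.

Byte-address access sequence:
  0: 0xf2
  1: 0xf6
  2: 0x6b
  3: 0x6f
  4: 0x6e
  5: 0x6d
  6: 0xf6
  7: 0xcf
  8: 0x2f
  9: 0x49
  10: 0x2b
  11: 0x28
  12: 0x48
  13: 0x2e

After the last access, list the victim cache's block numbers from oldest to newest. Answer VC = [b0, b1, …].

0: 0xf2 (blk 30, set 2) → MISS  vc=[]
1: 0xf6 (blk 30, set 2) → L1-HIT  vc=[]
2: 0x6b (blk 13, set 1) → MISS  vc=[]
3: 0x6f (blk 13, set 1) → L1-HIT  vc=[]
4: 0x6e (blk 13, set 1) → L1-HIT  vc=[]
5: 0x6d (blk 13, set 1) → L1-HIT  vc=[]
6: 0xf6 (blk 30, set 2) → L1-HIT  vc=[]
7: 0xcf (blk 25, set 1) → MISS  vc=[13]
8: 0x2f (blk 5, set 1) → MISS  vc=[13, 25]
9: 0x49 (blk 9, set 1) → MISS  vc=[13, 25, 5]
10: 0x2b (blk 5, set 1) → VC-HIT  vc=[13, 25, 9]
11: 0x28 (blk 5, set 1) → L1-HIT  vc=[13, 25, 9]
12: 0x48 (blk 9, set 1) → VC-HIT  vc=[13, 25, 5]
13: 0x2e (blk 5, set 1) → VC-HIT  vc=[13, 25, 9]

VC = [13, 25, 9]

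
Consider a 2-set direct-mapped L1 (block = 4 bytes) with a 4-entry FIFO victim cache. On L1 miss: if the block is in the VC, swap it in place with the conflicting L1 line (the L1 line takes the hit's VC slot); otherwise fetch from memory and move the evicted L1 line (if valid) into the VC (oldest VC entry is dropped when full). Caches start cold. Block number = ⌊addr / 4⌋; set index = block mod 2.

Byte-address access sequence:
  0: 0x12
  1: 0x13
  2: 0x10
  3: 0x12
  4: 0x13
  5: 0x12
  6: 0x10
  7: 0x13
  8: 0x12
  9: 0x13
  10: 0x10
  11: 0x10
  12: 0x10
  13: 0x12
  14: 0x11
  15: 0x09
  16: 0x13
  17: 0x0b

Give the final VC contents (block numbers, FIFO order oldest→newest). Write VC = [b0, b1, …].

0: 0x12 (blk 4, set 0) → MISS  vc=[]
1: 0x13 (blk 4, set 0) → L1-HIT  vc=[]
2: 0x10 (blk 4, set 0) → L1-HIT  vc=[]
3: 0x12 (blk 4, set 0) → L1-HIT  vc=[]
4: 0x13 (blk 4, set 0) → L1-HIT  vc=[]
5: 0x12 (blk 4, set 0) → L1-HIT  vc=[]
6: 0x10 (blk 4, set 0) → L1-HIT  vc=[]
7: 0x13 (blk 4, set 0) → L1-HIT  vc=[]
8: 0x12 (blk 4, set 0) → L1-HIT  vc=[]
9: 0x13 (blk 4, set 0) → L1-HIT  vc=[]
10: 0x10 (blk 4, set 0) → L1-HIT  vc=[]
11: 0x10 (blk 4, set 0) → L1-HIT  vc=[]
12: 0x10 (blk 4, set 0) → L1-HIT  vc=[]
13: 0x12 (blk 4, set 0) → L1-HIT  vc=[]
14: 0x11 (blk 4, set 0) → L1-HIT  vc=[]
15: 0x9 (blk 2, set 0) → MISS  vc=[4]
16: 0x13 (blk 4, set 0) → VC-HIT  vc=[2]
17: 0xb (blk 2, set 0) → VC-HIT  vc=[4]

VC = [4]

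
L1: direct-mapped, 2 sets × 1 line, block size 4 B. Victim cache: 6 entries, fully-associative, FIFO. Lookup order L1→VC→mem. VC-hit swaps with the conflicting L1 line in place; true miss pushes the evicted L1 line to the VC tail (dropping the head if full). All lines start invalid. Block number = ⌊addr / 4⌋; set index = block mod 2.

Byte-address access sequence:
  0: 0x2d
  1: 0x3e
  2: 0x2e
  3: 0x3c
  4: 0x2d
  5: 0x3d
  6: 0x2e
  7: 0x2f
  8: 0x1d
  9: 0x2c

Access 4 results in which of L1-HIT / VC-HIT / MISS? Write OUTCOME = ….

0: 0x2d (blk 11, set 1) → MISS  vc=[]
1: 0x3e (blk 15, set 1) → MISS  vc=[11]
2: 0x2e (blk 11, set 1) → VC-HIT  vc=[15]
3: 0x3c (blk 15, set 1) → VC-HIT  vc=[11]
4: 0x2d (blk 11, set 1) → VC-HIT  vc=[15]
5: 0x3d (blk 15, set 1) → VC-HIT  vc=[11]
6: 0x2e (blk 11, set 1) → VC-HIT  vc=[15]
7: 0x2f (blk 11, set 1) → L1-HIT  vc=[15]
8: 0x1d (blk 7, set 1) → MISS  vc=[15, 11]
9: 0x2c (blk 11, set 1) → VC-HIT  vc=[15, 7]

OUTCOME = VC-HIT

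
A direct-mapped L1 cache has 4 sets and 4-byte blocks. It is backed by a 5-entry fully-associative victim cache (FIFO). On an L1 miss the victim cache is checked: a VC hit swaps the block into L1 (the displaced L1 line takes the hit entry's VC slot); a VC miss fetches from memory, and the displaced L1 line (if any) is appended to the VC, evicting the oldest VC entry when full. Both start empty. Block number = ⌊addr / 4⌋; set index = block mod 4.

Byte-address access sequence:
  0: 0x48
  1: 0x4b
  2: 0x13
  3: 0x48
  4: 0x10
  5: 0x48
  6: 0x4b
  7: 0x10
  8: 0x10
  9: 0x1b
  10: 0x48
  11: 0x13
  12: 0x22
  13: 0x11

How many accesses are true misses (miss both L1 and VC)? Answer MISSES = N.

#0 0x48→b18/s2 MISS; vc=[]
#1 0x4b→b18/s2 L1-HIT; vc=[]
#2 0x13→b4/s0 MISS; vc=[]
#3 0x48→b18/s2 L1-HIT; vc=[]
#4 0x10→b4/s0 L1-HIT; vc=[]
#5 0x48→b18/s2 L1-HIT; vc=[]
#6 0x4b→b18/s2 L1-HIT; vc=[]
#7 0x10→b4/s0 L1-HIT; vc=[]
#8 0x10→b4/s0 L1-HIT; vc=[]
#9 0x1b→b6/s2 MISS; vc=[18]
#10 0x48→b18/s2 VC-HIT; vc=[6]
#11 0x13→b4/s0 L1-HIT; vc=[6]
#12 0x22→b8/s0 MISS; vc=[6,4]
#13 0x11→b4/s0 VC-HIT; vc=[6,8]

MISSES = 4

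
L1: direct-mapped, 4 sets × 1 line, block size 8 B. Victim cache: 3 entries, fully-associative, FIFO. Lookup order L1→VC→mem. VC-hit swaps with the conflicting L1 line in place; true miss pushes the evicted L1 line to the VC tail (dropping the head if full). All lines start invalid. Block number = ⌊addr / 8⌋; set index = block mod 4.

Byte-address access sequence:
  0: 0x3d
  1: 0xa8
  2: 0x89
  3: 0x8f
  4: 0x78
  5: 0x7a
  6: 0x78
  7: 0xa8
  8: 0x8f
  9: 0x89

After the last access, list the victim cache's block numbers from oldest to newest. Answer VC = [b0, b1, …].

VC = [21, 7]

  [0] addr=0x3d blk=7 s=3: MISS | VC []
  [1] addr=0xa8 blk=21 s=1: MISS | VC []
  [2] addr=0x89 blk=17 s=1: MISS | VC [21]
  [3] addr=0x8f blk=17 s=1: L1-HIT | VC [21]
  [4] addr=0x78 blk=15 s=3: MISS | VC [21, 7]
  [5] addr=0x7a blk=15 s=3: L1-HIT | VC [21, 7]
  [6] addr=0x78 blk=15 s=3: L1-HIT | VC [21, 7]
  [7] addr=0xa8 blk=21 s=1: VC-HIT | VC [17, 7]
  [8] addr=0x8f blk=17 s=1: VC-HIT | VC [21, 7]
  [9] addr=0x89 blk=17 s=1: L1-HIT | VC [21, 7]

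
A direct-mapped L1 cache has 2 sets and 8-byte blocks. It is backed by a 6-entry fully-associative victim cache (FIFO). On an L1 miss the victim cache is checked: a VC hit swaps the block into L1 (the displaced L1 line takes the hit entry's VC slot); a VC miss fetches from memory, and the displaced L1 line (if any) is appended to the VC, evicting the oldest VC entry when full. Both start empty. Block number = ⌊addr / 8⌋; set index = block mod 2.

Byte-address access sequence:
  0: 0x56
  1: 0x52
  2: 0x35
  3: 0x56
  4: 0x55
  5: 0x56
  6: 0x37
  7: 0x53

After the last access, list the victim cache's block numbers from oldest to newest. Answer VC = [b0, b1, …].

#0 0x56→b10/s0 MISS; vc=[]
#1 0x52→b10/s0 L1-HIT; vc=[]
#2 0x35→b6/s0 MISS; vc=[10]
#3 0x56→b10/s0 VC-HIT; vc=[6]
#4 0x55→b10/s0 L1-HIT; vc=[6]
#5 0x56→b10/s0 L1-HIT; vc=[6]
#6 0x37→b6/s0 VC-HIT; vc=[10]
#7 0x53→b10/s0 VC-HIT; vc=[6]

VC = [6]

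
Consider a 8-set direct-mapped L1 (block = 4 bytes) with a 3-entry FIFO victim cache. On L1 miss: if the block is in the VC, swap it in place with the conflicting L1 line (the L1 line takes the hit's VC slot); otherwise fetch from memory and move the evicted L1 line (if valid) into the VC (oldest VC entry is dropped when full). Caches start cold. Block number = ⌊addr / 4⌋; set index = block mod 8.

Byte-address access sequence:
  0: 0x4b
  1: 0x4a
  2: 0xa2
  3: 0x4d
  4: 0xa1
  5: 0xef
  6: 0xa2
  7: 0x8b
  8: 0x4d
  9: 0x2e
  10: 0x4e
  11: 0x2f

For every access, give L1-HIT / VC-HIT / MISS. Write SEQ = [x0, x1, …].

SEQ = [MISS, L1-HIT, MISS, MISS, L1-HIT, MISS, L1-HIT, MISS, VC-HIT, MISS, VC-HIT, VC-HIT]

0: 0x4b (blk 18, set 2) → MISS  vc=[]
1: 0x4a (blk 18, set 2) → L1-HIT  vc=[]
2: 0xa2 (blk 40, set 0) → MISS  vc=[]
3: 0x4d (blk 19, set 3) → MISS  vc=[]
4: 0xa1 (blk 40, set 0) → L1-HIT  vc=[]
5: 0xef (blk 59, set 3) → MISS  vc=[19]
6: 0xa2 (blk 40, set 0) → L1-HIT  vc=[19]
7: 0x8b (blk 34, set 2) → MISS  vc=[19, 18]
8: 0x4d (blk 19, set 3) → VC-HIT  vc=[59, 18]
9: 0x2e (blk 11, set 3) → MISS  vc=[59, 18, 19]
10: 0x4e (blk 19, set 3) → VC-HIT  vc=[59, 18, 11]
11: 0x2f (blk 11, set 3) → VC-HIT  vc=[59, 18, 19]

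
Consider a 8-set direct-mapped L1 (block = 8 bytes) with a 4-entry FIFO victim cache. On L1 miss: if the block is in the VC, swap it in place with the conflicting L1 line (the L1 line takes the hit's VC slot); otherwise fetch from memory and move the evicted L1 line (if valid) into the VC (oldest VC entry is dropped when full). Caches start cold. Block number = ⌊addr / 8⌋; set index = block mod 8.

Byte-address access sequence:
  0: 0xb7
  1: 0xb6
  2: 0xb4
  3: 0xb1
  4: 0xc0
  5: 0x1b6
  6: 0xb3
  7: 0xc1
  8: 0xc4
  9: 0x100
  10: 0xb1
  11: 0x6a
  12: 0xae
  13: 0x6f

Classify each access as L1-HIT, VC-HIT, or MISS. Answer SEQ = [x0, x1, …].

SEQ = [MISS, L1-HIT, L1-HIT, L1-HIT, MISS, MISS, VC-HIT, L1-HIT, L1-HIT, MISS, L1-HIT, MISS, MISS, VC-HIT]

0: 0xb7 (blk 22, set 6) → MISS  vc=[]
1: 0xb6 (blk 22, set 6) → L1-HIT  vc=[]
2: 0xb4 (blk 22, set 6) → L1-HIT  vc=[]
3: 0xb1 (blk 22, set 6) → L1-HIT  vc=[]
4: 0xc0 (blk 24, set 0) → MISS  vc=[]
5: 0x1b6 (blk 54, set 6) → MISS  vc=[22]
6: 0xb3 (blk 22, set 6) → VC-HIT  vc=[54]
7: 0xc1 (blk 24, set 0) → L1-HIT  vc=[54]
8: 0xc4 (blk 24, set 0) → L1-HIT  vc=[54]
9: 0x100 (blk 32, set 0) → MISS  vc=[54, 24]
10: 0xb1 (blk 22, set 6) → L1-HIT  vc=[54, 24]
11: 0x6a (blk 13, set 5) → MISS  vc=[54, 24]
12: 0xae (blk 21, set 5) → MISS  vc=[54, 24, 13]
13: 0x6f (blk 13, set 5) → VC-HIT  vc=[54, 24, 21]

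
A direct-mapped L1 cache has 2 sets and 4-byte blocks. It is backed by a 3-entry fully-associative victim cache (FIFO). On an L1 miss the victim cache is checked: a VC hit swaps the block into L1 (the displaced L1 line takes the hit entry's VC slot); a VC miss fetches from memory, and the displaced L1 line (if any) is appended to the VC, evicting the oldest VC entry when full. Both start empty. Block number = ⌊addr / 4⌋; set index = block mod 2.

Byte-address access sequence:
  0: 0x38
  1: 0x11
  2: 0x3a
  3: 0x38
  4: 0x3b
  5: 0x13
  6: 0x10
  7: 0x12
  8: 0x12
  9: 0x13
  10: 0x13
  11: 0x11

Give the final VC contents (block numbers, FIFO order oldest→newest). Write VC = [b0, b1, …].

VC = [14]

  [0] addr=0x38 blk=14 s=0: MISS | VC []
  [1] addr=0x11 blk=4 s=0: MISS | VC [14]
  [2] addr=0x3a blk=14 s=0: VC-HIT | VC [4]
  [3] addr=0x38 blk=14 s=0: L1-HIT | VC [4]
  [4] addr=0x3b blk=14 s=0: L1-HIT | VC [4]
  [5] addr=0x13 blk=4 s=0: VC-HIT | VC [14]
  [6] addr=0x10 blk=4 s=0: L1-HIT | VC [14]
  [7] addr=0x12 blk=4 s=0: L1-HIT | VC [14]
  [8] addr=0x12 blk=4 s=0: L1-HIT | VC [14]
  [9] addr=0x13 blk=4 s=0: L1-HIT | VC [14]
  [10] addr=0x13 blk=4 s=0: L1-HIT | VC [14]
  [11] addr=0x11 blk=4 s=0: L1-HIT | VC [14]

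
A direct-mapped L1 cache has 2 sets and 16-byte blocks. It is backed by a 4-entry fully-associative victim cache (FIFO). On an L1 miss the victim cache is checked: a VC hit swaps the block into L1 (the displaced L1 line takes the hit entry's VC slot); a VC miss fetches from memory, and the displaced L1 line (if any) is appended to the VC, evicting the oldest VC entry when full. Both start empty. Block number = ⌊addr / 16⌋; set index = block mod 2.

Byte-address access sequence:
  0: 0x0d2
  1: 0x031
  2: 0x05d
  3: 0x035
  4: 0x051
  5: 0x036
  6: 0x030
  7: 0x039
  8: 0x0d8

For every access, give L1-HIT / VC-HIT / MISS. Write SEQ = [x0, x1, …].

SEQ = [MISS, MISS, MISS, VC-HIT, VC-HIT, VC-HIT, L1-HIT, L1-HIT, VC-HIT]

0: 0xd2 (blk 13, set 1) → MISS  vc=[]
1: 0x31 (blk 3, set 1) → MISS  vc=[13]
2: 0x5d (blk 5, set 1) → MISS  vc=[13, 3]
3: 0x35 (blk 3, set 1) → VC-HIT  vc=[13, 5]
4: 0x51 (blk 5, set 1) → VC-HIT  vc=[13, 3]
5: 0x36 (blk 3, set 1) → VC-HIT  vc=[13, 5]
6: 0x30 (blk 3, set 1) → L1-HIT  vc=[13, 5]
7: 0x39 (blk 3, set 1) → L1-HIT  vc=[13, 5]
8: 0xd8 (blk 13, set 1) → VC-HIT  vc=[3, 5]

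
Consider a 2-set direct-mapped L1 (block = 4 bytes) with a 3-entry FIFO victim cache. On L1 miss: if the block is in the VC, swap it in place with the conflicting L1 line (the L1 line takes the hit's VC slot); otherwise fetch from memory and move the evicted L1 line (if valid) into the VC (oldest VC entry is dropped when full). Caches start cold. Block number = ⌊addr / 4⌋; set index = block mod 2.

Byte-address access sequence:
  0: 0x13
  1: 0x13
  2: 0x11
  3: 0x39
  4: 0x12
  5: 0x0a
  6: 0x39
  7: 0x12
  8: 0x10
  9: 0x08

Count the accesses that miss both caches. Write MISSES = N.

MISSES = 3

  [0] addr=0x13 blk=4 s=0: MISS | VC []
  [1] addr=0x13 blk=4 s=0: L1-HIT | VC []
  [2] addr=0x11 blk=4 s=0: L1-HIT | VC []
  [3] addr=0x39 blk=14 s=0: MISS | VC [4]
  [4] addr=0x12 blk=4 s=0: VC-HIT | VC [14]
  [5] addr=0xa blk=2 s=0: MISS | VC [14, 4]
  [6] addr=0x39 blk=14 s=0: VC-HIT | VC [2, 4]
  [7] addr=0x12 blk=4 s=0: VC-HIT | VC [2, 14]
  [8] addr=0x10 blk=4 s=0: L1-HIT | VC [2, 14]
  [9] addr=0x8 blk=2 s=0: VC-HIT | VC [4, 14]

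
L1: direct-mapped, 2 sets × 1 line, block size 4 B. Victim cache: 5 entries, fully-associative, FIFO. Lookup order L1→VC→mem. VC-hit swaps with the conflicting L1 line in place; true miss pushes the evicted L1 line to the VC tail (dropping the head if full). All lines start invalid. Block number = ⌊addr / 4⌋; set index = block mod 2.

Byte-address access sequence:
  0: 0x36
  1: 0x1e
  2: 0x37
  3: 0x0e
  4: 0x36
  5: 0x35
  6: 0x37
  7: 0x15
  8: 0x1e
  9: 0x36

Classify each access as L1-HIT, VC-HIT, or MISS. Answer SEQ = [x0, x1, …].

  [0] addr=0x36 blk=13 s=1: MISS | VC []
  [1] addr=0x1e blk=7 s=1: MISS | VC [13]
  [2] addr=0x37 blk=13 s=1: VC-HIT | VC [7]
  [3] addr=0xe blk=3 s=1: MISS | VC [7, 13]
  [4] addr=0x36 blk=13 s=1: VC-HIT | VC [7, 3]
  [5] addr=0x35 blk=13 s=1: L1-HIT | VC [7, 3]
  [6] addr=0x37 blk=13 s=1: L1-HIT | VC [7, 3]
  [7] addr=0x15 blk=5 s=1: MISS | VC [7, 3, 13]
  [8] addr=0x1e blk=7 s=1: VC-HIT | VC [5, 3, 13]
  [9] addr=0x36 blk=13 s=1: VC-HIT | VC [5, 3, 7]

SEQ = [MISS, MISS, VC-HIT, MISS, VC-HIT, L1-HIT, L1-HIT, MISS, VC-HIT, VC-HIT]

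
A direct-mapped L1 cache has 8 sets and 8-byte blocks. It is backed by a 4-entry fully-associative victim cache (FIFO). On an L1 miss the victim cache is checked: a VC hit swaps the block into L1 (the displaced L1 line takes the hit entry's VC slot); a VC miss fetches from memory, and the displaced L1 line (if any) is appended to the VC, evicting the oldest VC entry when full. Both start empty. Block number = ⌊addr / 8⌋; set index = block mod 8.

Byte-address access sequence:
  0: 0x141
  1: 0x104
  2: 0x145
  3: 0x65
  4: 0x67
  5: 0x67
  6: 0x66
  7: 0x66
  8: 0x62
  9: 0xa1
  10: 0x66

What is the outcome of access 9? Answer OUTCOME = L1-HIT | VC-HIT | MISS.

OUTCOME = MISS

0: 0x141 (blk 40, set 0) → MISS  vc=[]
1: 0x104 (blk 32, set 0) → MISS  vc=[40]
2: 0x145 (blk 40, set 0) → VC-HIT  vc=[32]
3: 0x65 (blk 12, set 4) → MISS  vc=[32]
4: 0x67 (blk 12, set 4) → L1-HIT  vc=[32]
5: 0x67 (blk 12, set 4) → L1-HIT  vc=[32]
6: 0x66 (blk 12, set 4) → L1-HIT  vc=[32]
7: 0x66 (blk 12, set 4) → L1-HIT  vc=[32]
8: 0x62 (blk 12, set 4) → L1-HIT  vc=[32]
9: 0xa1 (blk 20, set 4) → MISS  vc=[32, 12]
10: 0x66 (blk 12, set 4) → VC-HIT  vc=[32, 20]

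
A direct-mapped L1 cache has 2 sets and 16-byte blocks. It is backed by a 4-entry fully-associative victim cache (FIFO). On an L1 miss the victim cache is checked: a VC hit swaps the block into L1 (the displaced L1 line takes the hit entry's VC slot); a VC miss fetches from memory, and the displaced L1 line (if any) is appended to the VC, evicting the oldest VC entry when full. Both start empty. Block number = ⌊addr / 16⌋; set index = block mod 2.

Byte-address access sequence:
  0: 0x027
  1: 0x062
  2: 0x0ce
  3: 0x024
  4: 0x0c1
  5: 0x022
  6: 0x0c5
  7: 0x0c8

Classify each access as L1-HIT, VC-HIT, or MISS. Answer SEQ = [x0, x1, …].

#0 0x27→b2/s0 MISS; vc=[]
#1 0x62→b6/s0 MISS; vc=[2]
#2 0xce→b12/s0 MISS; vc=[2,6]
#3 0x24→b2/s0 VC-HIT; vc=[12,6]
#4 0xc1→b12/s0 VC-HIT; vc=[2,6]
#5 0x22→b2/s0 VC-HIT; vc=[12,6]
#6 0xc5→b12/s0 VC-HIT; vc=[2,6]
#7 0xc8→b12/s0 L1-HIT; vc=[2,6]

SEQ = [MISS, MISS, MISS, VC-HIT, VC-HIT, VC-HIT, VC-HIT, L1-HIT]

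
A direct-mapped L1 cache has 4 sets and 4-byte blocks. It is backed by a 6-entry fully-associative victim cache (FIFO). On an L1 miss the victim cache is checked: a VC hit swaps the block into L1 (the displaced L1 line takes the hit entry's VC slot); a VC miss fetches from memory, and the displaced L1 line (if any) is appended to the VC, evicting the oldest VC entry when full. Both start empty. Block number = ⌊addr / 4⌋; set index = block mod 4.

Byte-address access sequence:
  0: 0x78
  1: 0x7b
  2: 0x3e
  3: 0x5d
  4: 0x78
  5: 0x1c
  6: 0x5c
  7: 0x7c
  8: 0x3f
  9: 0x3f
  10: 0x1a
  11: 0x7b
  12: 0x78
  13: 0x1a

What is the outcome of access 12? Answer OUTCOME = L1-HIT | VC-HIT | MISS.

OUTCOME = L1-HIT

  [0] addr=0x78 blk=30 s=2: MISS | VC []
  [1] addr=0x7b blk=30 s=2: L1-HIT | VC []
  [2] addr=0x3e blk=15 s=3: MISS | VC []
  [3] addr=0x5d blk=23 s=3: MISS | VC [15]
  [4] addr=0x78 blk=30 s=2: L1-HIT | VC [15]
  [5] addr=0x1c blk=7 s=3: MISS | VC [15, 23]
  [6] addr=0x5c blk=23 s=3: VC-HIT | VC [15, 7]
  [7] addr=0x7c blk=31 s=3: MISS | VC [15, 7, 23]
  [8] addr=0x3f blk=15 s=3: VC-HIT | VC [31, 7, 23]
  [9] addr=0x3f blk=15 s=3: L1-HIT | VC [31, 7, 23]
  [10] addr=0x1a blk=6 s=2: MISS | VC [31, 7, 23, 30]
  [11] addr=0x7b blk=30 s=2: VC-HIT | VC [31, 7, 23, 6]
  [12] addr=0x78 blk=30 s=2: L1-HIT | VC [31, 7, 23, 6]
  [13] addr=0x1a blk=6 s=2: VC-HIT | VC [31, 7, 23, 30]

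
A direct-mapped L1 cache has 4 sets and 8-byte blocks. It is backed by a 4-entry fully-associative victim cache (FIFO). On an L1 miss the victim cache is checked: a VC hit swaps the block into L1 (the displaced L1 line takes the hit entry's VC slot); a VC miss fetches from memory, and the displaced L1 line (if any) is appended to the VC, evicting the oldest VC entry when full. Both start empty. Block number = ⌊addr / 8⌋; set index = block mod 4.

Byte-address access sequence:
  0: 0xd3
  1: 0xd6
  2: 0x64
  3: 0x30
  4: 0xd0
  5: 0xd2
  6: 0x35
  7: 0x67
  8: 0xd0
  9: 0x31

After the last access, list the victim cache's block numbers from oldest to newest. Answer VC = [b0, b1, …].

0: 0xd3 (blk 26, set 2) → MISS  vc=[]
1: 0xd6 (blk 26, set 2) → L1-HIT  vc=[]
2: 0x64 (blk 12, set 0) → MISS  vc=[]
3: 0x30 (blk 6, set 2) → MISS  vc=[26]
4: 0xd0 (blk 26, set 2) → VC-HIT  vc=[6]
5: 0xd2 (blk 26, set 2) → L1-HIT  vc=[6]
6: 0x35 (blk 6, set 2) → VC-HIT  vc=[26]
7: 0x67 (blk 12, set 0) → L1-HIT  vc=[26]
8: 0xd0 (blk 26, set 2) → VC-HIT  vc=[6]
9: 0x31 (blk 6, set 2) → VC-HIT  vc=[26]

VC = [26]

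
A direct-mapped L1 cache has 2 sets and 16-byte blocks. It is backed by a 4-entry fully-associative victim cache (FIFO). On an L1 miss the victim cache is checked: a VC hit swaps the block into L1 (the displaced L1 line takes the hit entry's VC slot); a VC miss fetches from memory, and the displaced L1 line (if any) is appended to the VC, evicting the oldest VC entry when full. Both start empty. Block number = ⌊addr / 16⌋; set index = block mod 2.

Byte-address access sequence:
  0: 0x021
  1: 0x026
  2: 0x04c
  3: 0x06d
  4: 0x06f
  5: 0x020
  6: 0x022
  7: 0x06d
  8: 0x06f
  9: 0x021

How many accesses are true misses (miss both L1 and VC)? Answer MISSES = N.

MISSES = 3

0: 0x21 (blk 2, set 0) → MISS  vc=[]
1: 0x26 (blk 2, set 0) → L1-HIT  vc=[]
2: 0x4c (blk 4, set 0) → MISS  vc=[2]
3: 0x6d (blk 6, set 0) → MISS  vc=[2, 4]
4: 0x6f (blk 6, set 0) → L1-HIT  vc=[2, 4]
5: 0x20 (blk 2, set 0) → VC-HIT  vc=[6, 4]
6: 0x22 (blk 2, set 0) → L1-HIT  vc=[6, 4]
7: 0x6d (blk 6, set 0) → VC-HIT  vc=[2, 4]
8: 0x6f (blk 6, set 0) → L1-HIT  vc=[2, 4]
9: 0x21 (blk 2, set 0) → VC-HIT  vc=[6, 4]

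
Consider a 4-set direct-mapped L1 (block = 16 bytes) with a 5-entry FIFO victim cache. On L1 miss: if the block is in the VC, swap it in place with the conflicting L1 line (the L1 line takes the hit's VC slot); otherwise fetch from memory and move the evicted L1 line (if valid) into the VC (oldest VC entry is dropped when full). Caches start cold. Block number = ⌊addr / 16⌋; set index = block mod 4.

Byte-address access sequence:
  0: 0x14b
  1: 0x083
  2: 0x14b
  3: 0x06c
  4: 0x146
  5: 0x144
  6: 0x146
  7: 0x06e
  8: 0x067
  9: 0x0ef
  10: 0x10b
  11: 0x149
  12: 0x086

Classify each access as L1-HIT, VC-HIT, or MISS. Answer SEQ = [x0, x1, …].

#0 0x14b→b20/s0 MISS; vc=[]
#1 0x83→b8/s0 MISS; vc=[20]
#2 0x14b→b20/s0 VC-HIT; vc=[8]
#3 0x6c→b6/s2 MISS; vc=[8]
#4 0x146→b20/s0 L1-HIT; vc=[8]
#5 0x144→b20/s0 L1-HIT; vc=[8]
#6 0x146→b20/s0 L1-HIT; vc=[8]
#7 0x6e→b6/s2 L1-HIT; vc=[8]
#8 0x67→b6/s2 L1-HIT; vc=[8]
#9 0xef→b14/s2 MISS; vc=[8,6]
#10 0x10b→b16/s0 MISS; vc=[8,6,20]
#11 0x149→b20/s0 VC-HIT; vc=[8,6,16]
#12 0x86→b8/s0 VC-HIT; vc=[20,6,16]

SEQ = [MISS, MISS, VC-HIT, MISS, L1-HIT, L1-HIT, L1-HIT, L1-HIT, L1-HIT, MISS, MISS, VC-HIT, VC-HIT]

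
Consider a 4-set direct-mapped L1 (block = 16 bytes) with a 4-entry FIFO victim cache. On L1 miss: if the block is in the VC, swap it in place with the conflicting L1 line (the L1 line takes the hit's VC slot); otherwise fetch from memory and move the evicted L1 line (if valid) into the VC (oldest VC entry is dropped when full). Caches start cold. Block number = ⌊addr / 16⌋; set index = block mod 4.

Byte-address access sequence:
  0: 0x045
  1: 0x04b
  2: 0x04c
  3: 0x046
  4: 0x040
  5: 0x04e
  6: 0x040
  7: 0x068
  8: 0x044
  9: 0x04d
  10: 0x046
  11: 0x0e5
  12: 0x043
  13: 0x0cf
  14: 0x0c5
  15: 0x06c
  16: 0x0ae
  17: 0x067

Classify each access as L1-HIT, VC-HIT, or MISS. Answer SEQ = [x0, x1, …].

  [0] addr=0x45 blk=4 s=0: MISS | VC []
  [1] addr=0x4b blk=4 s=0: L1-HIT | VC []
  [2] addr=0x4c blk=4 s=0: L1-HIT | VC []
  [3] addr=0x46 blk=4 s=0: L1-HIT | VC []
  [4] addr=0x40 blk=4 s=0: L1-HIT | VC []
  [5] addr=0x4e blk=4 s=0: L1-HIT | VC []
  [6] addr=0x40 blk=4 s=0: L1-HIT | VC []
  [7] addr=0x68 blk=6 s=2: MISS | VC []
  [8] addr=0x44 blk=4 s=0: L1-HIT | VC []
  [9] addr=0x4d blk=4 s=0: L1-HIT | VC []
  [10] addr=0x46 blk=4 s=0: L1-HIT | VC []
  [11] addr=0xe5 blk=14 s=2: MISS | VC [6]
  [12] addr=0x43 blk=4 s=0: L1-HIT | VC [6]
  [13] addr=0xcf blk=12 s=0: MISS | VC [6, 4]
  [14] addr=0xc5 blk=12 s=0: L1-HIT | VC [6, 4]
  [15] addr=0x6c blk=6 s=2: VC-HIT | VC [14, 4]
  [16] addr=0xae blk=10 s=2: MISS | VC [14, 4, 6]
  [17] addr=0x67 blk=6 s=2: VC-HIT | VC [14, 4, 10]

SEQ = [MISS, L1-HIT, L1-HIT, L1-HIT, L1-HIT, L1-HIT, L1-HIT, MISS, L1-HIT, L1-HIT, L1-HIT, MISS, L1-HIT, MISS, L1-HIT, VC-HIT, MISS, VC-HIT]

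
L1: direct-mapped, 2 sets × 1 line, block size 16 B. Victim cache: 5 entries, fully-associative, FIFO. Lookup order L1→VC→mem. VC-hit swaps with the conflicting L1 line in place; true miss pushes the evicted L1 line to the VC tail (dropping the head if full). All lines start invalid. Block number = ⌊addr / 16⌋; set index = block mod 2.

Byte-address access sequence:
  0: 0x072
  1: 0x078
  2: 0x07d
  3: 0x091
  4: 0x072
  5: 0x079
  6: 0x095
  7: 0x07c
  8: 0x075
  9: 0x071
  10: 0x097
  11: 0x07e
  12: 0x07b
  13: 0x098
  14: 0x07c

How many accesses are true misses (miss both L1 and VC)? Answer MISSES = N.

MISSES = 2

  [0] addr=0x72 blk=7 s=1: MISS | VC []
  [1] addr=0x78 blk=7 s=1: L1-HIT | VC []
  [2] addr=0x7d blk=7 s=1: L1-HIT | VC []
  [3] addr=0x91 blk=9 s=1: MISS | VC [7]
  [4] addr=0x72 blk=7 s=1: VC-HIT | VC [9]
  [5] addr=0x79 blk=7 s=1: L1-HIT | VC [9]
  [6] addr=0x95 blk=9 s=1: VC-HIT | VC [7]
  [7] addr=0x7c blk=7 s=1: VC-HIT | VC [9]
  [8] addr=0x75 blk=7 s=1: L1-HIT | VC [9]
  [9] addr=0x71 blk=7 s=1: L1-HIT | VC [9]
  [10] addr=0x97 blk=9 s=1: VC-HIT | VC [7]
  [11] addr=0x7e blk=7 s=1: VC-HIT | VC [9]
  [12] addr=0x7b blk=7 s=1: L1-HIT | VC [9]
  [13] addr=0x98 blk=9 s=1: VC-HIT | VC [7]
  [14] addr=0x7c blk=7 s=1: VC-HIT | VC [9]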